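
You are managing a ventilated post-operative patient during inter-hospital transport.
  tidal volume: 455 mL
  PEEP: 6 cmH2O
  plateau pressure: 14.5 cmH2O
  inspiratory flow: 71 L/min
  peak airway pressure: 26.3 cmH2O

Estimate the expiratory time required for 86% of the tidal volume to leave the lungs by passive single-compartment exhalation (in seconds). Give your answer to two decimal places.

1.05

Flow: 71 L/min ÷ 60 = 1.1833 L/s.
R = (PIP − Pplat)/V̇ = (26.3 − 14.5) / 1.1833 = 11.8/1.1833 = 9.972 cmH2O·s/L.
C = Vt/(Pplat − PEEP) = 455.0 / (14.5 − 6) = 455.0/8.5 = 53.529 mL/cmH2O.
τ = R × C = 9.972 × 0.05353 L/cmH2O = 0.5338 s.
t = −τ·ln(1 − 0.86) = −0.5338·ln(0.14) = 1.05 s.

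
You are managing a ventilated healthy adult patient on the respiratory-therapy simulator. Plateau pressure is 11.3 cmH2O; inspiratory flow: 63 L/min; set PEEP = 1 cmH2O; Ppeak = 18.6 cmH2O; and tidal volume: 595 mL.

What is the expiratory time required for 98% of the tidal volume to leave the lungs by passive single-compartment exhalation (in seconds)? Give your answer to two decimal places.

1.57

Flow: 63 L/min ÷ 60 = 1.05 L/s.
R = (PIP − Pplat)/V̇ = (18.6 − 11.3) / 1.05 = 7.3/1.05 = 6.952 cmH2O·s/L.
C = Vt/(Pplat − PEEP) = 595.0 / (11.3 − 1) = 595.0/10.3 = 57.767 mL/cmH2O.
τ = R × C = 6.952 × 0.05777 L/cmH2O = 0.4016 s.
t = −τ·ln(1 − 0.98) = −0.4016·ln(0.02) = 1.571 s.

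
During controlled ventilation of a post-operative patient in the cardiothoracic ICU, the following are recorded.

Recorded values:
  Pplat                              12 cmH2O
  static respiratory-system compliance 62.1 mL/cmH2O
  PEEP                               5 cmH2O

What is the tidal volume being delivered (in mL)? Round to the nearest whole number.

Vt = Cstat × (Pplat − PEEP) = 62.1 × (12 − 5) = 62.1 × 7.0 = 434.7 mL.

435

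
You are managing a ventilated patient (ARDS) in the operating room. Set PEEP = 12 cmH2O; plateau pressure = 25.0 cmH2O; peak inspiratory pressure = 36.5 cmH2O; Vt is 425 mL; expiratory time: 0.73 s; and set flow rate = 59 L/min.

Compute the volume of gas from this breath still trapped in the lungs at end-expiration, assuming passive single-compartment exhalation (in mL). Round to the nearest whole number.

63

Flow: 59 L/min ÷ 60 = 0.9833 L/s.
R = (PIP − Pplat)/V̇ = (36.5 − 25.0) / 0.9833 = 11.5/0.9833 = 11.695 cmH2O·s/L.
C = Vt/(Pplat − PEEP) = 425.0 / (25.0 − 12) = 425.0/13.0 = 32.692 mL/cmH2O.
τ = R × C = 11.695 × 0.03269 L/cmH2O = 0.3823 s.
Fraction remaining = e^(−Te/τ) = e^(−0.73/0.3823) = 0.1482.
Trapped volume = 425.0 × 0.1482 = 62.985 mL.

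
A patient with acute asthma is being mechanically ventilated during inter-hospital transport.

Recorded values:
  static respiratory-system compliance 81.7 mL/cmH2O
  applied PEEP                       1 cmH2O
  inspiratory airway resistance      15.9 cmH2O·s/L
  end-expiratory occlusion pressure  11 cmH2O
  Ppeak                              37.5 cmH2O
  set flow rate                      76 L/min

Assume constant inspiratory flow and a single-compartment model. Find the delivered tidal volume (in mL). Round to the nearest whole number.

520

Flow: 76 L/min ÷ 60 = 1.2667 L/s.
Total PEEP = 11 cmH2O (set 1 + intrinsic 10); this is the baseline alveolar pressure.
Equation of motion (constant flow): PIP = Vt/C + R·V̇ + PEEP.
Vt/C = PIP − R·V̇ − PEEP = 37.5 − 20.141 − 11 = 6.359 cmH2O.
Vt = C × 6.359 = 81.7 × 6.359 = 519.53 mL.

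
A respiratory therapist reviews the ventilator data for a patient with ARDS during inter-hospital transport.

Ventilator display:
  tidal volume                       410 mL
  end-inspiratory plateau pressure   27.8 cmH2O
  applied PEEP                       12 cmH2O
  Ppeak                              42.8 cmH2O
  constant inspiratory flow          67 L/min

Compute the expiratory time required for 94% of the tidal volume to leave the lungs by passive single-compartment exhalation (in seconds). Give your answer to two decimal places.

0.98

Flow: 67 L/min ÷ 60 = 1.1167 L/s.
R = (PIP − Pplat)/V̇ = (42.8 − 27.8) / 1.1167 = 15.0/1.1167 = 13.432 cmH2O·s/L.
C = Vt/(Pplat − PEEP) = 410.0 / (27.8 − 12) = 410.0/15.8 = 25.949 mL/cmH2O.
τ = R × C = 13.432 × 0.02595 L/cmH2O = 0.3486 s.
t = −τ·ln(1 − 0.94) = −0.3486·ln(0.06) = 0.9808 s.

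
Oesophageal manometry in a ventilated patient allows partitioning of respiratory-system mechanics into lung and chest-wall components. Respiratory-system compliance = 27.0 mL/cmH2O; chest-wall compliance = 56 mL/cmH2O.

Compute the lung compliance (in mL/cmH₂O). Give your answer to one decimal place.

52.1

1/CL = 1/Crs − 1/Ccw.
1/CL = 1/27.0 − 1/56 = 0.01918.
CL = 52.138 mL/cmH2O.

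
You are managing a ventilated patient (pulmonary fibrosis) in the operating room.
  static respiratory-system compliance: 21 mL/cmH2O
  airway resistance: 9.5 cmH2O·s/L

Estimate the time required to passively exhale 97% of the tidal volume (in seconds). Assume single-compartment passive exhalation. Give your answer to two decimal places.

0.70

τ = R × C = 9.5 × 21 mL/cmH2O = 9.5 × 0.021 L/cmH2O = 0.1995 s.
Exhaled fraction f = 1 − e^(−t/τ) → t = −τ·ln(1 − f) = −0.1995·ln(0.03) = 0.6996 s.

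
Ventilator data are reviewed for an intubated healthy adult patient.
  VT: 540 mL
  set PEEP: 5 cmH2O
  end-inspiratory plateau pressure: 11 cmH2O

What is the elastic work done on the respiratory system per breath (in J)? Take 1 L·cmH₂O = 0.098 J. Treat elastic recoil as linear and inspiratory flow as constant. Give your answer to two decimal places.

Elastic work ≈ ½ × (Pplat − PEEP) × Vt = 0.5 × (11 − 5) × 0.540 L = 0.5 × 6.0 × 0.540 = 1.62 L·cmH2O.
× 0.098 J/(L·cmH2O) → 0.1588 J.

0.16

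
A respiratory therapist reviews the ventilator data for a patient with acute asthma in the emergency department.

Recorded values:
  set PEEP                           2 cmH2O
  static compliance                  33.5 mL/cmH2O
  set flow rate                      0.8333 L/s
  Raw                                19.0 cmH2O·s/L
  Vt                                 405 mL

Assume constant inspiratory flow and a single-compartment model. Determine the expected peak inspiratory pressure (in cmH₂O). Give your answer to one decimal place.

29.9

Equation of motion (constant flow): PIP = Vt/C + R·V̇ + PEEP.
PIP = 405/33.5 + 19.0×0.8333 + 2 = 12.09 + 15.833 + 2 = 29.923 cmH2O.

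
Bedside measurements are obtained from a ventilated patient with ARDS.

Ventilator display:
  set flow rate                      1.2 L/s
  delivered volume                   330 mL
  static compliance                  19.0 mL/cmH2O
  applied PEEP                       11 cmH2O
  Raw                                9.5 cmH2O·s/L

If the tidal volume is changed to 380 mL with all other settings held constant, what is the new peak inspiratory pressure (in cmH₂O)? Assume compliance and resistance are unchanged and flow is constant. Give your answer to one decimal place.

42.4

PIP = Vt/C + R·V̇ + PEEP (constant-flow equation of motion).
Only the elastic term changes: ΔPIP = ΔVt / C = (380 − 330) / 19.0 = 2.632 cmH2O.
Original PIP = 330/19.0 + 9.5×1.2 + 11 = 39.768 cmH2O; new PIP = 39.768 + (2.632) = 42.4 cmH2O.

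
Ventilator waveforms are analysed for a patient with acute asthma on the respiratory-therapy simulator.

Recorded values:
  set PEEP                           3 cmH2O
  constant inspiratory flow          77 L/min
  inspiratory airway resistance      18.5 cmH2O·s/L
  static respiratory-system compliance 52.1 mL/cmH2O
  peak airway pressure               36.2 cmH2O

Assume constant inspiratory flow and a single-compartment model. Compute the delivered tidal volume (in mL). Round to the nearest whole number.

493

Flow: 77 L/min ÷ 60 = 1.2833 L/s.
Equation of motion (constant flow): PIP = Vt/C + R·V̇ + PEEP.
Vt/C = PIP − R·V̇ − PEEP = 36.2 − 23.741 − 3 = 9.459 cmH2O.
Vt = C × 9.459 = 52.1 × 9.459 = 492.81 mL.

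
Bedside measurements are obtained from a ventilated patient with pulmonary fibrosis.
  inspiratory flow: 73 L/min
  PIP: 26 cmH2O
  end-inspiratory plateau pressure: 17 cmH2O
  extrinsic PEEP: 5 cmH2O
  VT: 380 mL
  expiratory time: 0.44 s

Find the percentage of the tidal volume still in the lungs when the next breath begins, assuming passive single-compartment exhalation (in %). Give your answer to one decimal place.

15.3

Flow: 73 L/min ÷ 60 = 1.2167 L/s.
R = (PIP − Pplat)/V̇ = (26 − 17) / 1.2167 = 9.0/1.2167 = 7.397 cmH2O·s/L.
C = Vt/(Pplat − PEEP) = 380.0 / (17 − 5) = 380.0/12.0 = 31.667 mL/cmH2O.
τ = R × C = 7.397 × 0.03167 L/cmH2O = 0.2343 s.
Fraction remaining at end-expiration = e^(−Te/τ) = e^(−0.44/0.2343) = 0.1529 → 15.29%.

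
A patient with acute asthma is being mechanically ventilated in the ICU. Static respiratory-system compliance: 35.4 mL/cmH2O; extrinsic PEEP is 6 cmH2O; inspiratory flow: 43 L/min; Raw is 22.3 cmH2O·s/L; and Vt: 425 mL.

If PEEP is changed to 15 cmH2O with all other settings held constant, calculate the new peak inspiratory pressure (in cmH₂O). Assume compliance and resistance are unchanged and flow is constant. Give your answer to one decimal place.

Flow: 43 L/min ÷ 60 = 0.7167 L/s.
PIP = Vt/C + R·V̇ + PEEP (constant-flow equation of motion).
Only the baseline term changes: ΔPIP = ΔPEEP = 15 − 6 = 9.0 cmH2O.
Original PIP = 425/35.4 + 22.3×0.7167 + 6 = 33.988 cmH2O; new PIP = 33.988 + (9.0) = 42.988 cmH2O.

43.0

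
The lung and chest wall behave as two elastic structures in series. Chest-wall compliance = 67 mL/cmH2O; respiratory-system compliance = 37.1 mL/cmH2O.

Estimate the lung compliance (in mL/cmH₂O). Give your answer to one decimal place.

1/CL = 1/Crs − 1/Ccw.
1/CL = 1/37.1 − 1/67 = 0.01203.
CL = 83.126 mL/cmH2O.

83.1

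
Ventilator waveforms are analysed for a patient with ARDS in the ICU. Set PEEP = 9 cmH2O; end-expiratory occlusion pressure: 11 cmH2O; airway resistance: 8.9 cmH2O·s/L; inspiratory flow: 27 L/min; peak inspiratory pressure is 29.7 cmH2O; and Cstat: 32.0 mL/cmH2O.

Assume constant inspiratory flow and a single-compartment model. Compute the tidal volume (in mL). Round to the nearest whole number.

Flow: 27 L/min ÷ 60 = 0.45 L/s.
Total PEEP = 11 cmH2O (set 9 + intrinsic 2); this is the baseline alveolar pressure.
Equation of motion (constant flow): PIP = Vt/C + R·V̇ + PEEP.
Vt/C = PIP − R·V̇ − PEEP = 29.7 − 4.005 − 11 = 14.695 cmH2O.
Vt = C × 14.695 = 32.0 × 14.695 = 470.24 mL.

470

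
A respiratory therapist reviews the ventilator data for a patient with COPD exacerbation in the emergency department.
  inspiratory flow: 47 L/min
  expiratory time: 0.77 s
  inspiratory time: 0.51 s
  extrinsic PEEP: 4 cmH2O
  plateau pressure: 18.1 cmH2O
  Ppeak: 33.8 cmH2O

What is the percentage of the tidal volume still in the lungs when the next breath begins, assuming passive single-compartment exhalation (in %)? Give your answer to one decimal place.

Flow: 47 L/min ÷ 60 = 0.7833 L/s.
Vt = flow × Ti = 0.7833 L/s × 0.51 s × 1000 mL/L = 399.48 mL.
R = (PIP − Pplat)/V̇ = (33.8 − 18.1) / 0.7833 = 15.7/0.7833 = 20.043 cmH2O·s/L.
C = Vt/(Pplat − PEEP) = 399.48 / (18.1 − 4) = 399.48/14.1 = 28.332 mL/cmH2O.
τ = R × C = 20.043 × 0.02833 L/cmH2O = 0.5678 s.
Fraction remaining at end-expiration = e^(−Te/τ) = e^(−0.77/0.5678) = 0.2577 → 25.77%.

25.8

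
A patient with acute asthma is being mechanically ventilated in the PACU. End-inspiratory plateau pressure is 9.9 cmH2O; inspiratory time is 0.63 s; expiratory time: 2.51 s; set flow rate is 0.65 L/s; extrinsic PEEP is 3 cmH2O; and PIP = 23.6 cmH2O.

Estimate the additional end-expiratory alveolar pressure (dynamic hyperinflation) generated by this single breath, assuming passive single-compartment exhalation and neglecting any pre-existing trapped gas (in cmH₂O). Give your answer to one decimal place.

Vt = flow × Ti = 0.65 L/s × 0.63 s × 1000 mL/L = 409.5 mL.
R = (PIP − Pplat)/V̇ = (23.6 − 9.9) / 0.65 = 13.7/0.65 = 21.077 cmH2O·s/L.
C = Vt/(Pplat − PEEP) = 409.5 / (9.9 − 3) = 409.5/6.9 = 59.348 mL/cmH2O.
τ = R × C = 21.077 × 0.05935 L/cmH2O = 1.251 s.
Fraction remaining = e^(−Te/τ) = e^(−2.51/1.251) = 0.1345; trapped volume = 409.5 × 0.1345 = 55.078 mL.
Additional alveolar pressure from trapping ≈ V_trapped / C = 55.078 / 59.348 = 0.9281 cmH2O.

0.9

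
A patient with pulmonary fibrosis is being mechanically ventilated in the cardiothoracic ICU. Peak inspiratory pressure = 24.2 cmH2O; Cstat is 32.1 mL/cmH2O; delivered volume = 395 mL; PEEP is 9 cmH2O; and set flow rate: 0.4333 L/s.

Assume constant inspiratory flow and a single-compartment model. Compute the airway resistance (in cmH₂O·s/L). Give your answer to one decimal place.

6.7

Equation of motion (constant flow): PIP = Vt/C + R·V̇ + PEEP.
R·V̇ = PIP − Vt/C − PEEP = 24.2 − 395/32.1 − 9 = 24.2 − 12.305 − 9 = 2.895 cmH2O.
R = 2.895 / 0.4333 = 6.681 cmH2O·s/L.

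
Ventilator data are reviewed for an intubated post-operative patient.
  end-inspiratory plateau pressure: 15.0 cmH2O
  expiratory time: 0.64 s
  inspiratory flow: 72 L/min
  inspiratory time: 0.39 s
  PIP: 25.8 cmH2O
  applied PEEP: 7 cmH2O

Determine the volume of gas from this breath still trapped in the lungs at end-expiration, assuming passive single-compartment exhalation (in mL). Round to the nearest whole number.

139

Flow: 72 L/min ÷ 60 = 1.2 L/s.
Vt = flow × Ti = 1.2 L/s × 0.39 s × 1000 mL/L = 468.0 mL.
R = (PIP − Pplat)/V̇ = (25.8 − 15.0) / 1.2 = 10.8/1.2 = 9.0 cmH2O·s/L.
C = Vt/(Pplat − PEEP) = 468.0 / (15.0 − 7) = 468.0/8.0 = 58.5 mL/cmH2O.
τ = R × C = 9.0 × 0.0585 L/cmH2O = 0.5265 s.
Fraction remaining = e^(−Te/τ) = e^(−0.64/0.5265) = 0.2965.
Trapped volume = 468.0 × 0.2965 = 138.76 mL.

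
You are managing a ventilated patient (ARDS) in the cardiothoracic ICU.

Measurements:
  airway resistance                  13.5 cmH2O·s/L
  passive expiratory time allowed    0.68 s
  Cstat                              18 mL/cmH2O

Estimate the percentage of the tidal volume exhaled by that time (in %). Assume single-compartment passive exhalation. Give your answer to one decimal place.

93.9

τ = R × C = 13.5 × 18 mL/cmH2O = 13.5 × 0.018 L/cmH2O = 0.243 s.
Passive exhalation: V(t)/V₀ = e^(−t/τ) = e^(−0.68/0.243) = 0.06091.
Fraction exhaled = 1 − 0.06091 = 0.9391 → 93.91%.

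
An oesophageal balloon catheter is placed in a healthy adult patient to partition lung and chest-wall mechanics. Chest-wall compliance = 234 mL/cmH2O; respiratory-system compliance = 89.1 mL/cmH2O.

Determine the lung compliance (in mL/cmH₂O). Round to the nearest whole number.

1/CL = 1/Crs − 1/Ccw.
1/CL = 1/89.1 − 1/234 = 0.00695.
CL = 143.88 mL/cmH2O.

144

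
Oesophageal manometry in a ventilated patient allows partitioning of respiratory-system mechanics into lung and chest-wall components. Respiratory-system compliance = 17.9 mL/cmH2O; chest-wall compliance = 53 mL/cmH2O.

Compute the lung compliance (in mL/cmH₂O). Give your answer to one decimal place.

1/CL = 1/Crs − 1/Ccw.
1/CL = 1/17.9 − 1/53 = 0.037.
CL = 27.027 mL/cmH2O.

27.0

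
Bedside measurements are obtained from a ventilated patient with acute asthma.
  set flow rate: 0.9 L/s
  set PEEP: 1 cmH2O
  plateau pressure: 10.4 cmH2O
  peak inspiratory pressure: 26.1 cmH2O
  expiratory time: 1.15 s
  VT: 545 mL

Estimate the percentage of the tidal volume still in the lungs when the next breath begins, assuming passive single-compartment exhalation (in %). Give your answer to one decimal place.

32.1

R = (PIP − Pplat)/V̇ = (26.1 − 10.4) / 0.9 = 15.7/0.9 = 17.444 cmH2O·s/L.
C = Vt/(Pplat − PEEP) = 545.0 / (10.4 − 1) = 545.0/9.4 = 57.979 mL/cmH2O.
τ = R × C = 17.444 × 0.05798 L/cmH2O = 1.011 s.
Fraction remaining at end-expiration = e^(−Te/τ) = e^(−1.15/1.011) = 0.3206 → 32.06%.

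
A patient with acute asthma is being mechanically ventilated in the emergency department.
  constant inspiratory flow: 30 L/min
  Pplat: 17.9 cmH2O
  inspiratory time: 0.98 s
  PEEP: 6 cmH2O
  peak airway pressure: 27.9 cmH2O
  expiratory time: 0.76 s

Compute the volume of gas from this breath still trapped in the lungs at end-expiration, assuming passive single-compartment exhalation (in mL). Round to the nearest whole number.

195

Flow: 30 L/min ÷ 60 = 0.5 L/s.
Vt = flow × Ti = 0.5 L/s × 0.98 s × 1000 mL/L = 490.0 mL.
R = (PIP − Pplat)/V̇ = (27.9 − 17.9) / 0.5 = 10.0/0.5 = 20.0 cmH2O·s/L.
C = Vt/(Pplat − PEEP) = 490.0 / (17.9 − 6) = 490.0/11.9 = 41.176 mL/cmH2O.
τ = R × C = 20.0 × 0.04118 L/cmH2O = 0.8236 s.
Fraction remaining = e^(−Te/τ) = e^(−0.76/0.8236) = 0.3974.
Trapped volume = 490.0 × 0.3974 = 194.73 mL.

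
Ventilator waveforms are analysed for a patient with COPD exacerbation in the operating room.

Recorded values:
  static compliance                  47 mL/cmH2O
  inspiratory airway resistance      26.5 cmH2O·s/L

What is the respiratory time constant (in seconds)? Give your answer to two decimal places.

1.25

τ = R × C = 26.5 × 47 mL/cmH2O = 26.5 × 0.047 L/cmH2O = 1.246 s.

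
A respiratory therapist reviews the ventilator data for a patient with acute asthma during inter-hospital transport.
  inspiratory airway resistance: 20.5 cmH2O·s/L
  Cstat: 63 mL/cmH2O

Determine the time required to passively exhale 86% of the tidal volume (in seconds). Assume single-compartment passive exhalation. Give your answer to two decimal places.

τ = R × C = 20.5 × 63 mL/cmH2O = 20.5 × 0.063 L/cmH2O = 1.292 s.
Exhaled fraction f = 1 − e^(−t/τ) → t = −τ·ln(1 − f) = −1.292·ln(0.14) = 2.54 s.

2.54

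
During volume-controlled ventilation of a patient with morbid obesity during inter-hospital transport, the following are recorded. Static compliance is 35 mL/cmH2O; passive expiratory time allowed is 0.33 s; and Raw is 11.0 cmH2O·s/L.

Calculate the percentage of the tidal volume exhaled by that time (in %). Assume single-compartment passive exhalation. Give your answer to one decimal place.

τ = R × C = 11.0 × 35 mL/cmH2O = 11.0 × 0.035 L/cmH2O = 0.385 s.
Passive exhalation: V(t)/V₀ = e^(−t/τ) = e^(−0.33/0.385) = 0.4244.
Fraction exhaled = 1 − 0.4244 = 0.5756 → 57.56%.

57.6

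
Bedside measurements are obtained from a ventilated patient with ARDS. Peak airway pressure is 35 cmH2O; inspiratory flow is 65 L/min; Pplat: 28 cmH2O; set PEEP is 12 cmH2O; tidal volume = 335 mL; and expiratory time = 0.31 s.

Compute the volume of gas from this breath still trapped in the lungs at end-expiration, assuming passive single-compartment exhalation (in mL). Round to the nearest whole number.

Flow: 65 L/min ÷ 60 = 1.0833 L/s.
R = (PIP − Pplat)/V̇ = (35 − 28) / 1.0833 = 7.0/1.0833 = 6.462 cmH2O·s/L.
C = Vt/(Pplat − PEEP) = 335.0 / (28 − 12) = 335.0/16.0 = 20.938 mL/cmH2O.
τ = R × C = 6.462 × 0.02094 L/cmH2O = 0.1353 s.
Fraction remaining = e^(−Te/τ) = e^(−0.31/0.1353) = 0.1011.
Trapped volume = 335.0 × 0.1011 = 33.869 mL.

34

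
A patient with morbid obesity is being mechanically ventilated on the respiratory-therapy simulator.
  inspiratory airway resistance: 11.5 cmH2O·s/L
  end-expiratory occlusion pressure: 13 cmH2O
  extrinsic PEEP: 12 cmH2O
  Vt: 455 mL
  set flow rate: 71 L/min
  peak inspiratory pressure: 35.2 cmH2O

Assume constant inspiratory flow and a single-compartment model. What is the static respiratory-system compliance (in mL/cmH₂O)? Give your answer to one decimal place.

Flow: 71 L/min ÷ 60 = 1.1833 L/s.
Total PEEP = 13 cmH2O (set 12 + intrinsic 1); this is the baseline alveolar pressure.
Equation of motion (constant flow): PIP = Vt/C + R·V̇ + PEEP.
Vt/C = PIP − R·V̇ − PEEP = 35.2 − 11.5×1.1833 − 13 = 35.2 − 13.608 − 13 = 8.592 cmH2O.
C = Vt / 8.592 = 455 / 8.592 = 52.956 mL/cmH2O.

53.0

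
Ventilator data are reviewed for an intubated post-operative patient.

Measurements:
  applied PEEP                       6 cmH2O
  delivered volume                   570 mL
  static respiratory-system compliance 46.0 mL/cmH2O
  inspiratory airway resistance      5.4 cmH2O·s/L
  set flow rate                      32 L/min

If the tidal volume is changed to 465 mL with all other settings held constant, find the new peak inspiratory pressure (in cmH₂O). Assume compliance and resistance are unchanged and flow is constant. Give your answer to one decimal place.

19.0

Flow: 32 L/min ÷ 60 = 0.5333 L/s.
PIP = Vt/C + R·V̇ + PEEP (constant-flow equation of motion).
Only the elastic term changes: ΔPIP = ΔVt / C = (465 − 570) / 46.0 = -2.283 cmH2O.
Original PIP = 570/46.0 + 5.4×0.5333 + 6 = 21.271 cmH2O; new PIP = 21.271 + (-2.283) = 18.988 cmH2O.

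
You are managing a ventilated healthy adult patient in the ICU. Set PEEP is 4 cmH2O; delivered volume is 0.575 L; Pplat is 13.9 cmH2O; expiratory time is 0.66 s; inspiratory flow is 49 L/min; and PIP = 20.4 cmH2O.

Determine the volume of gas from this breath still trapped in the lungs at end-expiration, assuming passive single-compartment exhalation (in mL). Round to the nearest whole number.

Flow: 49 L/min ÷ 60 = 0.8167 L/s.
R = (PIP − Pplat)/V̇ = (20.4 − 13.9) / 0.8167 = 6.5/0.8167 = 7.959 cmH2O·s/L.
C = Vt/(Pplat − PEEP) = 575.0 / (13.9 − 4) = 575.0/9.9 = 58.081 mL/cmH2O.
τ = R × C = 7.959 × 0.05808 L/cmH2O = 0.4623 s.
Fraction remaining = e^(−Te/τ) = e^(−0.66/0.4623) = 0.2399.
Trapped volume = 575.0 × 0.2399 = 137.94 mL.

138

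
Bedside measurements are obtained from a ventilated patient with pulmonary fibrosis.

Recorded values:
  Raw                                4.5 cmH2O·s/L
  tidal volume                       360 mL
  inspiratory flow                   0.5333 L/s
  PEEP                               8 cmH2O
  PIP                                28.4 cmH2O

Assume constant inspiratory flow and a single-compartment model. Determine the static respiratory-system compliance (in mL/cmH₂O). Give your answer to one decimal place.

Equation of motion (constant flow): PIP = Vt/C + R·V̇ + PEEP.
Vt/C = PIP − R·V̇ − PEEP = 28.4 − 4.5×0.5333 − 8 = 28.4 − 2.4 − 8 = 18.0 cmH2O.
C = Vt / 18.0 = 360 / 18.0 = 20.0 mL/cmH2O.

20.0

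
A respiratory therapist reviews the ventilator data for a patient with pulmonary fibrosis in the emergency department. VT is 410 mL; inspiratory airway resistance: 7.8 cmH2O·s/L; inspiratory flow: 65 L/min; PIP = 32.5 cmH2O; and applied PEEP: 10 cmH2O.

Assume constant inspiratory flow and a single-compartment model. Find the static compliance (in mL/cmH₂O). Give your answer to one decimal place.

Flow: 65 L/min ÷ 60 = 1.0833 L/s.
Equation of motion (constant flow): PIP = Vt/C + R·V̇ + PEEP.
Vt/C = PIP − R·V̇ − PEEP = 32.5 − 7.8×1.0833 − 10 = 32.5 − 8.45 − 10 = 14.05 cmH2O.
C = Vt / 14.05 = 410 / 14.05 = 29.181 mL/cmH2O.

29.2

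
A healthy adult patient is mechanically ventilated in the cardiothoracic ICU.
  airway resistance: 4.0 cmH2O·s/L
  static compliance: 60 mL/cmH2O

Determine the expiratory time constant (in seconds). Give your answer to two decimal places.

0.24

τ = R × C = 4.0 × 60 mL/cmH2O = 4.0 × 0.060 L/cmH2O = 0.24 s.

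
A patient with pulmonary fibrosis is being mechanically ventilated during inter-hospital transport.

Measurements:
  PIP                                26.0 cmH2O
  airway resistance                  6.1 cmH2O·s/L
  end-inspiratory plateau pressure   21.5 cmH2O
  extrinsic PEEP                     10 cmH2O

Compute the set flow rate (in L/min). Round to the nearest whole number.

flow = (PIP − Pplat) / Raw = (26.0 − 21.5) / 6.1 = 0.7377 L/s × 60 = 44.262 L/min.

44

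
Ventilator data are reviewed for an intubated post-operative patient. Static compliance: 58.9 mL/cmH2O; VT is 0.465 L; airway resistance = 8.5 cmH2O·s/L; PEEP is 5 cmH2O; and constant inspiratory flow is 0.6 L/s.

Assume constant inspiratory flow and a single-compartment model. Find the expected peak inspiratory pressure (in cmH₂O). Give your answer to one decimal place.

Equation of motion (constant flow): PIP = Vt/C + R·V̇ + PEEP.
PIP = 465/58.9 + 8.5×0.6 + 5 = 7.895 + 5.1 + 5 = 17.995 cmH2O.

18.0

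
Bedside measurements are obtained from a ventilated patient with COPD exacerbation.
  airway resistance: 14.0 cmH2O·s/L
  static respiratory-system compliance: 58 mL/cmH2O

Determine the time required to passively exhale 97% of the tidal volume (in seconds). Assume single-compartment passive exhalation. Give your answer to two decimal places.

τ = R × C = 14.0 × 58 mL/cmH2O = 14.0 × 0.058 L/cmH2O = 0.812 s.
Exhaled fraction f = 1 − e^(−t/τ) → t = −τ·ln(1 − f) = −0.812·ln(0.03) = 2.847 s.

2.85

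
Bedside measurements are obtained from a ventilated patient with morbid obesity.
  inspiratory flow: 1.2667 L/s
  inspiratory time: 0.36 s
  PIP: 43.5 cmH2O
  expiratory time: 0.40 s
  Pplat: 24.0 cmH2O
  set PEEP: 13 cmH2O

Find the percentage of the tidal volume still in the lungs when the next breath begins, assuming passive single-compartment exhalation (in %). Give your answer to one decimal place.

Vt = flow × Ti = 1.2667 L/s × 0.36 s × 1000 mL/L = 456.01 mL.
R = (PIP − Pplat)/V̇ = (43.5 − 24.0) / 1.2667 = 19.5/1.2667 = 15.394 cmH2O·s/L.
C = Vt/(Pplat − PEEP) = 456.01 / (24.0 − 13) = 456.01/11.0 = 41.455 mL/cmH2O.
τ = R × C = 15.394 × 0.04146 L/cmH2O = 0.6382 s.
Fraction remaining at end-expiration = e^(−Te/τ) = e^(−0.40/0.6382) = 0.5343 → 53.43%.

53.4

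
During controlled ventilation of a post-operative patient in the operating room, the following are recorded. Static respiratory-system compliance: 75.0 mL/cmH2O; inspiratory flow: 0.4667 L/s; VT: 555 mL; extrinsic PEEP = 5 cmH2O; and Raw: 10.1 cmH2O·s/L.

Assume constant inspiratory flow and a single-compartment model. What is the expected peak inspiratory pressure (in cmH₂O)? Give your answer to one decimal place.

17.1

Equation of motion (constant flow): PIP = Vt/C + R·V̇ + PEEP.
PIP = 555/75.0 + 10.1×0.4667 + 5 = 7.4 + 4.714 + 5 = 17.114 cmH2O.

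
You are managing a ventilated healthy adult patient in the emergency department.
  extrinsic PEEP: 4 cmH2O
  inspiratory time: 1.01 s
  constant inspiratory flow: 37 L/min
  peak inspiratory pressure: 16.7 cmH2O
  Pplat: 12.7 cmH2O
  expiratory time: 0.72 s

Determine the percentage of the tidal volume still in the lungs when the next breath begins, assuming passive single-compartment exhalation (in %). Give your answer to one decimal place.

Flow: 37 L/min ÷ 60 = 0.6167 L/s.
Vt = flow × Ti = 0.6167 L/s × 1.01 s × 1000 mL/L = 622.87 mL.
R = (PIP − Pplat)/V̇ = (16.7 − 12.7) / 0.6167 = 4.0/0.6167 = 6.486 cmH2O·s/L.
C = Vt/(Pplat − PEEP) = 622.87 / (12.7 − 4) = 622.87/8.7 = 71.594 mL/cmH2O.
τ = R × C = 6.486 × 0.07159 L/cmH2O = 0.4643 s.
Fraction remaining at end-expiration = e^(−Te/τ) = e^(−0.72/0.4643) = 0.2121 → 21.21%.

21.2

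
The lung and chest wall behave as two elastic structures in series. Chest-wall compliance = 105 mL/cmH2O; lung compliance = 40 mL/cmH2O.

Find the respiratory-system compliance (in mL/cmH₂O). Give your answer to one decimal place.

Lung and chest wall are elastances in series: 1/Crs = 1/CL + 1/Ccw.
1/Crs = 1/40 + 1/105 = 0.03452.
Crs = 28.969 mL/cmH2O.

29.0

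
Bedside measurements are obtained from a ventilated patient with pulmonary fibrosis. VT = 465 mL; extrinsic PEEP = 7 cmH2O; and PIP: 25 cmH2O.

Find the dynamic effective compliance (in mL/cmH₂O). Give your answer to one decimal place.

Dynamic compliance = Vt / (PIP − PEEP) = 465 / (25 − 7) = 465 / 18.0 = 25.833 mL/cmH2O.

25.8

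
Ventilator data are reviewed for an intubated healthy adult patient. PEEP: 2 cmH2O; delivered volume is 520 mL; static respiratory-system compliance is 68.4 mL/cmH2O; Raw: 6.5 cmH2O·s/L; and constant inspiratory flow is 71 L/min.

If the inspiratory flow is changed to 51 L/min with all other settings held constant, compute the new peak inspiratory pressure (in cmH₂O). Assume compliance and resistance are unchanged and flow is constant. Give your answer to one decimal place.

15.1

Flow: 71 L/min ÷ 60 = 1.1833 L/s.
New flow: 51 L/min ÷ 60 = 0.85 L/s.
PIP = Vt/C + R·V̇ + PEEP (constant-flow equation of motion).
Only the resistive term changes: ΔPIP = R × ΔV̇ = 6.5 × (0.85 − 1.1833) = 6.5 × -0.3333 = -2.166 cmH2O.
Original PIP = 520/68.4 + 6.5×1.1833 + 2 = 17.294 cmH2O; new PIP = 17.294 + (-2.166) = 15.128 cmH2O.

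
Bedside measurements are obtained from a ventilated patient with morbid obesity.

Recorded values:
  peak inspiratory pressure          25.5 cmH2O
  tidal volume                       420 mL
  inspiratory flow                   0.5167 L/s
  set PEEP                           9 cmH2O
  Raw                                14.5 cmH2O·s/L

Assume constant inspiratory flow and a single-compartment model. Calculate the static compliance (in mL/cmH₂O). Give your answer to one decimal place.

46.6

Equation of motion (constant flow): PIP = Vt/C + R·V̇ + PEEP.
Vt/C = PIP − R·V̇ − PEEP = 25.5 − 14.5×0.5167 − 9 = 25.5 − 7.492 − 9 = 9.008 cmH2O.
C = Vt / 9.008 = 420 / 9.008 = 46.625 mL/cmH2O.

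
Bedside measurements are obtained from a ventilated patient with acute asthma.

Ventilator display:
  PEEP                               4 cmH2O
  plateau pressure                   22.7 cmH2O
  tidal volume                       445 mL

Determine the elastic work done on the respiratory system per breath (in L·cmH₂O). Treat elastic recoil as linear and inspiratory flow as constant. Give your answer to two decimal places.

4.16

Elastic work ≈ ½ × (Pplat − PEEP) × Vt = 0.5 × (22.7 − 4) × 0.445 L = 0.5 × 18.7 × 0.445 = 4.161 L·cmH2O.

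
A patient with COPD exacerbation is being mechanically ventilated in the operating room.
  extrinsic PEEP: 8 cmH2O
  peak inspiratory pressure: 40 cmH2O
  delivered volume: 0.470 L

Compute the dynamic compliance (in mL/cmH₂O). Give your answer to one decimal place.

Dynamic compliance = Vt / (PIP − PEEP) = 470 / (40 − 8) = 470 / 32.0 = 14.688 mL/cmH2O.

14.7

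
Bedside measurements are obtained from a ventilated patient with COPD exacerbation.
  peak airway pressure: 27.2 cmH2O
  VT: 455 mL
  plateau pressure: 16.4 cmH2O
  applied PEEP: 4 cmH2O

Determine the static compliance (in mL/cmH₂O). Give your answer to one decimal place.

36.7

Cstat = Vt / (Pplat − PEEP) = 455 / (16.4 − 4) = 455 / 12.4 = 36.694 mL/cmH2O.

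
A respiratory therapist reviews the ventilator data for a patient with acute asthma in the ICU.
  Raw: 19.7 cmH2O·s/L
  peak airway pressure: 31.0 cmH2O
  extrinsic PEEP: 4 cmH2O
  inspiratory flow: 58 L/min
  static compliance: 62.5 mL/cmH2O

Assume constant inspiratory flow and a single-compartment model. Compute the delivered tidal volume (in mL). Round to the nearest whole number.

497

Flow: 58 L/min ÷ 60 = 0.9667 L/s.
Equation of motion (constant flow): PIP = Vt/C + R·V̇ + PEEP.
Vt/C = PIP − R·V̇ − PEEP = 31.0 − 19.044 − 4 = 7.956 cmH2O.
Vt = C × 7.956 = 62.5 × 7.956 = 497.25 mL.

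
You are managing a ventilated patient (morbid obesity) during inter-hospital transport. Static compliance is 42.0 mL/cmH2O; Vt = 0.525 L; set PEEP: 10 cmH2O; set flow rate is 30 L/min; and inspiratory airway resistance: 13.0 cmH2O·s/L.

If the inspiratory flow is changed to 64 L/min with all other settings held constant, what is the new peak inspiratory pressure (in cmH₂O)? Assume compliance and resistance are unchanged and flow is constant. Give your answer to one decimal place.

36.4

Flow: 30 L/min ÷ 60 = 0.5 L/s.
New flow: 64 L/min ÷ 60 = 1.0667 L/s.
PIP = Vt/C + R·V̇ + PEEP (constant-flow equation of motion).
Only the resistive term changes: ΔPIP = R × ΔV̇ = 13.0 × (1.0667 − 0.5) = 13.0 × 0.5667 = 7.367 cmH2O.
Original PIP = 525/42.0 + 13.0×0.5 + 10 = 29.0 cmH2O; new PIP = 29.0 + (7.367) = 36.367 cmH2O.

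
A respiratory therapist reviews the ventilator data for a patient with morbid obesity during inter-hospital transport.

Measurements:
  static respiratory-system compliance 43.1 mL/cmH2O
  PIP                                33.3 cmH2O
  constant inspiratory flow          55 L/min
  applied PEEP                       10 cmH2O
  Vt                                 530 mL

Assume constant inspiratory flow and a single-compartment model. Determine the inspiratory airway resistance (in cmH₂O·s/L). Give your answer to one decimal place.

12.0

Flow: 55 L/min ÷ 60 = 0.9167 L/s.
Equation of motion (constant flow): PIP = Vt/C + R·V̇ + PEEP.
R·V̇ = PIP − Vt/C − PEEP = 33.3 − 530/43.1 − 10 = 33.3 − 12.297 − 10 = 11.003 cmH2O.
R = 11.003 / 0.9167 = 12.003 cmH2O·s/L.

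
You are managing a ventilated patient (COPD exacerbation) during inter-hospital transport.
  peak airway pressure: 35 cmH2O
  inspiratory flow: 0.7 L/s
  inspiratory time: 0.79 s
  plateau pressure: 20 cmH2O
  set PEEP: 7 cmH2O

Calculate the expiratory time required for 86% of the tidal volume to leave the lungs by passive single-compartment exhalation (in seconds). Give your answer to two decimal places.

1.79

Vt = flow × Ti = 0.7 L/s × 0.79 s × 1000 mL/L = 553.0 mL.
R = (PIP − Pplat)/V̇ = (35 − 20) / 0.7 = 15.0/0.7 = 21.429 cmH2O·s/L.
C = Vt/(Pplat − PEEP) = 553.0 / (20 − 7) = 553.0/13.0 = 42.538 mL/cmH2O.
τ = R × C = 21.429 × 0.04254 L/cmH2O = 0.9116 s.
t = −τ·ln(1 − 0.86) = −0.9116·ln(0.14) = 1.792 s.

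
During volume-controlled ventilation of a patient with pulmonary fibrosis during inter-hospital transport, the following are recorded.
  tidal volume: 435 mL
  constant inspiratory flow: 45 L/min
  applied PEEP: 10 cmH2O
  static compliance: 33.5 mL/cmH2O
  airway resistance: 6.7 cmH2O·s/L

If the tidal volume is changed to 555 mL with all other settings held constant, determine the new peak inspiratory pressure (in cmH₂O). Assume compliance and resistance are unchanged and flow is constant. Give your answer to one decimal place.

Flow: 45 L/min ÷ 60 = 0.75 L/s.
PIP = Vt/C + R·V̇ + PEEP (constant-flow equation of motion).
Only the elastic term changes: ΔPIP = ΔVt / C = (555 − 435) / 33.5 = 3.582 cmH2O.
Original PIP = 435/33.5 + 6.7×0.75 + 10 = 28.01 cmH2O; new PIP = 28.01 + (3.582) = 31.592 cmH2O.

31.6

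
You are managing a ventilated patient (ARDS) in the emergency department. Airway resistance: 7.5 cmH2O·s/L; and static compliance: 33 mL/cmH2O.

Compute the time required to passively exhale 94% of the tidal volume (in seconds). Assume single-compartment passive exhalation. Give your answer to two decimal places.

τ = R × C = 7.5 × 33 mL/cmH2O = 7.5 × 0.033 L/cmH2O = 0.2475 s.
Exhaled fraction f = 1 − e^(−t/τ) → t = −τ·ln(1 − f) = −0.2475·ln(0.06) = 0.6963 s.

0.70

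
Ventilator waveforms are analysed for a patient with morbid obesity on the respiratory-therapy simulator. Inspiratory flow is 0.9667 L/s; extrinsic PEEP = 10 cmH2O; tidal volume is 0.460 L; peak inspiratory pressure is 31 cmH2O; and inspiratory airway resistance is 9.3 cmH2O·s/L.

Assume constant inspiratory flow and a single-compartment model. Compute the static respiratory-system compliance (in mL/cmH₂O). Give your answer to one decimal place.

Equation of motion (constant flow): PIP = Vt/C + R·V̇ + PEEP.
Vt/C = PIP − R·V̇ − PEEP = 31 − 9.3×0.9667 − 10 = 31 − 8.99 − 10 = 12.01 cmH2O.
C = Vt / 12.01 = 460 / 12.01 = 38.301 mL/cmH2O.

38.3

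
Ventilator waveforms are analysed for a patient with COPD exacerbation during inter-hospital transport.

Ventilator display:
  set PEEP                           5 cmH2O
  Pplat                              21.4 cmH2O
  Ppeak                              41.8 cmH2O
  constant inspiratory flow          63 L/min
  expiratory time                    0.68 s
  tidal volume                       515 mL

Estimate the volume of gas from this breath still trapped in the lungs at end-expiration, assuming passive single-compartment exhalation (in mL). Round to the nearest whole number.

Flow: 63 L/min ÷ 60 = 1.05 L/s.
R = (PIP − Pplat)/V̇ = (41.8 − 21.4) / 1.05 = 20.4/1.05 = 19.429 cmH2O·s/L.
C = Vt/(Pplat − PEEP) = 515.0 / (21.4 − 5) = 515.0/16.4 = 31.402 mL/cmH2O.
τ = R × C = 19.429 × 0.0314 L/cmH2O = 0.6101 s.
Fraction remaining = e^(−Te/τ) = e^(−0.68/0.6101) = 0.3281.
Trapped volume = 515.0 × 0.3281 = 168.97 mL.

169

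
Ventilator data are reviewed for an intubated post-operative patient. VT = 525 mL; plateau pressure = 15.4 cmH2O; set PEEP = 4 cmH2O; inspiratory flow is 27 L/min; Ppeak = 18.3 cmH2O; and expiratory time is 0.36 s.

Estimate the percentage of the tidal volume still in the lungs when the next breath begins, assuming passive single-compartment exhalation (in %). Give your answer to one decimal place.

Flow: 27 L/min ÷ 60 = 0.45 L/s.
R = (PIP − Pplat)/V̇ = (18.3 − 15.4) / 0.45 = 2.9/0.45 = 6.444 cmH2O·s/L.
C = Vt/(Pplat − PEEP) = 525.0 / (15.4 − 4) = 525.0/11.4 = 46.053 mL/cmH2O.
τ = R × C = 6.444 × 0.04605 L/cmH2O = 0.2967 s.
Fraction remaining at end-expiration = e^(−Te/τ) = e^(−0.36/0.2967) = 0.2972 → 29.72%.

29.7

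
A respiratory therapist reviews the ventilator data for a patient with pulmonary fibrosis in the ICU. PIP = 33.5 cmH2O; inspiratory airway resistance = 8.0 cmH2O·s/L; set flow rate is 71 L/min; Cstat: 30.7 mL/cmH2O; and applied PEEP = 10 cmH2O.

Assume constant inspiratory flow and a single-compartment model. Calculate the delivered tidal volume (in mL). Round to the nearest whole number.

Flow: 71 L/min ÷ 60 = 1.1833 L/s.
Equation of motion (constant flow): PIP = Vt/C + R·V̇ + PEEP.
Vt/C = PIP − R·V̇ − PEEP = 33.5 − 9.466 − 10 = 14.034 cmH2O.
Vt = C × 14.034 = 30.7 × 14.034 = 430.84 mL.

431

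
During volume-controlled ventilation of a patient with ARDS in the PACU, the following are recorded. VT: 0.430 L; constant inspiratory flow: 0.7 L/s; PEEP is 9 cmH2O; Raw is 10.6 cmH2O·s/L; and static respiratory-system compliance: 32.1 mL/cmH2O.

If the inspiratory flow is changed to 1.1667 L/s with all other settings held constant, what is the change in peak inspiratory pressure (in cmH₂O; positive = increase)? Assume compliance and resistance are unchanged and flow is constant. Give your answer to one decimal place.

4.9

PIP = Vt/C + R·V̇ + PEEP (constant-flow equation of motion).
Only the resistive term changes: ΔPIP = R × ΔV̇ = 10.6 × (1.1667 − 0.7) = 10.6 × 0.4667 = 4.947 cmH2O.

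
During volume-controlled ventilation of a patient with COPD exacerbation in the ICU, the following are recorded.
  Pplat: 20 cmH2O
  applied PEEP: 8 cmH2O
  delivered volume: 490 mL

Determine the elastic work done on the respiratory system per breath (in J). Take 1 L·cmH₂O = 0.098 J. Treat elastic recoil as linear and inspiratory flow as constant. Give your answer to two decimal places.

Elastic work ≈ ½ × (Pplat − PEEP) × Vt = 0.5 × (20 − 8) × 0.490 L = 0.5 × 12.0 × 0.490 = 2.94 L·cmH2O.
× 0.098 J/(L·cmH2O) → 0.2881 J.

0.29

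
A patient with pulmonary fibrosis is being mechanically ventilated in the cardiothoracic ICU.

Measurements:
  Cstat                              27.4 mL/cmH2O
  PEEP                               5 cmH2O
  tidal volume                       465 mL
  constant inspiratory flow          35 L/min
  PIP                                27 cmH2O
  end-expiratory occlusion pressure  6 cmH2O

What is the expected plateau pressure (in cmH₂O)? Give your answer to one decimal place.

23.0

End-expiratory occlusion gives total PEEP = 6 cmH2O (intrinsic PEEP = 6 − 5 = 1). Use total PEEP for the elastic gradient.
Pplat = PEEPtotal + Vt / Cstat = 6 + 465 / 27.4 = 6 + 16.971 = 22.971 cmH2O.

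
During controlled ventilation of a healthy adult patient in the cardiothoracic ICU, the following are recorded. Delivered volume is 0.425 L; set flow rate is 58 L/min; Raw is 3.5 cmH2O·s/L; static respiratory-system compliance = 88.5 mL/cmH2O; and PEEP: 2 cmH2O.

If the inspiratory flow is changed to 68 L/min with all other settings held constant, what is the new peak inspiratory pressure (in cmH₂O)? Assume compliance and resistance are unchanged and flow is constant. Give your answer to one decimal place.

Flow: 58 L/min ÷ 60 = 0.9667 L/s.
New flow: 68 L/min ÷ 60 = 1.1333 L/s.
PIP = Vt/C + R·V̇ + PEEP (constant-flow equation of motion).
Only the resistive term changes: ΔPIP = R × ΔV̇ = 3.5 × (1.1333 − 0.9667) = 3.5 × 0.1666 = 0.5831 cmH2O.
Original PIP = 425/88.5 + 3.5×0.9667 + 2 = 10.186 cmH2O; new PIP = 10.186 + (0.5831) = 10.769 cmH2O.

10.8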